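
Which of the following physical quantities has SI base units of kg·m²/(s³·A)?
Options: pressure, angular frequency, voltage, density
Checking the SI base units of each option:
  pressure (P = F/A): kg/(m·s²)  ✗
  angular frequency (ω = 2πf): 1/s  ✗
  voltage (V = IR): kg·m²/(s³·A)  ✓ matches
  density (ρ = m/V): kg/m³  ✗

Only voltage has units kg·m²/(s³·A).

Answer: voltage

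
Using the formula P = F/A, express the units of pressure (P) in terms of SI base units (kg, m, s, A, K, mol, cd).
Units of each symbol in P = F/A:
  F (force): kg·m/s²
  A (area): m²  → in the denominator, contributes 1/m²

Multiplying the contributions: [kg·m/s²] · [1/m²]
Adding exponents of each base unit: kg: 1, m: -1, s: -2
SI base units of pressure: kg/(m·s²)

Answer: kg/(m·s²)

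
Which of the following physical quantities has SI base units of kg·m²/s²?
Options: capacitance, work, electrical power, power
Checking the SI base units of each option:
  capacitance (C = Q/V): s⁴·A²/(kg·m²)  ✗
  work (W = Fd): kg·m²/s²  ✓ matches
  electrical power (P = IV): kg·m²/s³  ✗
  power (P = W/t): kg·m²/s³  ✗

Only work has units kg·m²/s².

Answer: work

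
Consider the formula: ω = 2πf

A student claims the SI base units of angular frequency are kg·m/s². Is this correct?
Units of each symbol in ω = 2πf:
  f (frequency): 1/s
  The factor 2π is dimensionless.

Multiplying the contributions: [1/s]
Adding exponents of each base unit: s: -1
SI base units of angular frequency: 1/s

The claimed units kg·m/s² (exponents kg: 1, m: 1, s: -2) do not match the derived units 1/s (exponents s: -1), so the claim is incorrect.

Answer: No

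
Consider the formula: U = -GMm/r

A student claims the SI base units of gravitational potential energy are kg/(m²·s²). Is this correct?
Units of each symbol in U = -GMm/r:
  G (gravitational constant): m³/(kg·s²)
  M (mass): kg
  m (mass): kg
  r (distance): m  → in the denominator, contributes 1/m
  The minus sign does not affect the units.

Multiplying the contributions: [m³/(kg·s²)] · [kg] · [kg] · [1/m]
Adding exponents of each base unit: kg: 1, m: 2, s: -2
SI base units of gravitational potential energy: kg·m²/s²

The claimed units kg/(m²·s²) (exponents kg: 1, m: -2, s: -2) do not match the derived units kg·m²/s² (exponents kg: 1, m: 2, s: -2), so the claim is incorrect.

Answer: No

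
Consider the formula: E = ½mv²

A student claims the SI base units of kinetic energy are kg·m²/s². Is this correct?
Units of each symbol in E = ½mv²:
  m (mass): kg
  v (speed): m/s  → to the power 2, contributes m²/s²
  The factor ½ is dimensionless.

Multiplying the contributions: [kg] · [m²/s²]
Adding exponents of each base unit: kg: 1, m: 2, s: -2
SI base units of kinetic energy: kg·m²/s²

The claimed units kg·m²/s² match the derived units, so the claim is correct.

Answer: Yes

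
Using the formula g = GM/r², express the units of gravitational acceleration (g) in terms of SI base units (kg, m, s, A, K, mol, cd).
Units of each symbol in g = GM/r²:
  G (gravitational constant): m³/(kg·s²)
  M (mass): kg
  r (distance): m  → to the power 2 in the denominator, contributes 1/m²

Multiplying the contributions: [m³/(kg·s²)] · [kg] · [1/m²]
Adding exponents of each base unit: m: 1, s: -2
SI base units of gravitational acceleration: m/s²

Answer: m/s²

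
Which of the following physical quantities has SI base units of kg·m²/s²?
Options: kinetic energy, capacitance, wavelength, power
Checking the SI base units of each option:
  kinetic energy (E = ½mv²): kg·m²/s²  ✓ matches
  capacitance (C = Q/V): s⁴·A²/(kg·m²)  ✗
  wavelength (λ = v/f): m  ✗
  power (P = W/t): kg·m²/s³  ✗

Only kinetic energy has units kg·m²/s².

Answer: kinetic energy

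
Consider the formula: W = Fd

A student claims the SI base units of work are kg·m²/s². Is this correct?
Units of each symbol in W = Fd:
  F (force): kg·m/s²
  d (displacement): m

Multiplying the contributions: [kg·m/s²] · [m]
Adding exponents of each base unit: kg: 1, m: 2, s: -2
SI base units of work: kg·m²/s²

The claimed units kg·m²/s² match the derived units, so the claim is correct.

Answer: Yes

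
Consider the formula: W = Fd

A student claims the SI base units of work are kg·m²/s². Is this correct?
Units of each symbol in W = Fd:
  F (force): kg·m/s²
  d (displacement): m

Multiplying the contributions: [kg·m/s²] · [m]
Adding exponents of each base unit: kg: 1, m: 2, s: -2
SI base units of work: kg·m²/s²

The claimed units kg·m²/s² match the derived units, so the claim is correct.

Answer: Yes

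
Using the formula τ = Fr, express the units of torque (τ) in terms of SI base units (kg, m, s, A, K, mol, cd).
Units of each symbol in τ = Fr:
  F (force): kg·m/s²
  r (lever arm): m

Multiplying the contributions: [kg·m/s²] · [m]
Adding exponents of each base unit: kg: 1, m: 2, s: -2
SI base units of torque: kg·m²/s²

Answer: kg·m²/s²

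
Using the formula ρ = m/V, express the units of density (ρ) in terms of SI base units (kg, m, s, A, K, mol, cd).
Units of each symbol in ρ = m/V:
  m (mass): kg
  V (volume): m³  → in the denominator, contributes 1/m³

Multiplying the contributions: [kg] · [1/m³]
Adding exponents of each base unit: kg: 1, m: -3
SI base units of density: kg/m³

Answer: kg/m³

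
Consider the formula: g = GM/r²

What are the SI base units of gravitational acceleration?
Units of each symbol in g = GM/r²:
  G (gravitational constant): m³/(kg·s²)
  M (mass): kg
  r (distance): m  → to the power 2 in the denominator, contributes 1/m²

Multiplying the contributions: [m³/(kg·s²)] · [kg] · [1/m²]
Adding exponents of each base unit: m: 1, s: -2
SI base units of gravitational acceleration: m/s²

Answer: m/s²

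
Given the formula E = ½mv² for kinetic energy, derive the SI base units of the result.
Units of each symbol in E = ½mv²:
  m (mass): kg
  v (speed): m/s  → to the power 2, contributes m²/s²
  The factor ½ is dimensionless.

Multiplying the contributions: [kg] · [m²/s²]
Adding exponents of each base unit: kg: 1, m: 2, s: -2
SI base units of kinetic energy: kg·m²/s²

Answer: kg·m²/s²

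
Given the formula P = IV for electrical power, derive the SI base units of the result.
Units of each symbol in P = IV:
  I (current): A
  V (voltage, in volts): kg·m²/(s³·A)

Multiplying the contributions: [A] · [kg·m²/(s³·A)]
Adding exponents of each base unit: kg: 1, m: 2, s: -3
SI base units of electrical power: kg·m²/s³

Answer: kg·m²/s³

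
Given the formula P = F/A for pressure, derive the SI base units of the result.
Units of each symbol in P = F/A:
  F (force): kg·m/s²
  A (area): m²  → in the denominator, contributes 1/m²

Multiplying the contributions: [kg·m/s²] · [1/m²]
Adding exponents of each base unit: kg: 1, m: -1, s: -2
SI base units of pressure: kg/(m·s²)

Answer: kg/(m·s²)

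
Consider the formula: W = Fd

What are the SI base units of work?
Units of each symbol in W = Fd:
  F (force): kg·m/s²
  d (displacement): m

Multiplying the contributions: [kg·m/s²] · [m]
Adding exponents of each base unit: kg: 1, m: 2, s: -2
SI base units of work: kg·m²/s²

Answer: kg·m²/s²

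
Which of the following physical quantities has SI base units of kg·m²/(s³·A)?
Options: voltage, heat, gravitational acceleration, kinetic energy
Checking the SI base units of each option:
  voltage (V = IR): kg·m²/(s³·A)  ✓ matches
  heat (Q = mcΔT): kg·m²/s²  ✗
  gravitational acceleration (g = GM/r²): m/s²  ✗
  kinetic energy (E = ½mv²): kg·m²/s²  ✗

Only voltage has units kg·m²/(s³·A).

Answer: voltage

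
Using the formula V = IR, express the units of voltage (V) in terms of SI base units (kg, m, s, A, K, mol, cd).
Units of each symbol in V = IR:
  I (current): A
  R (resistance, in ohms): kg·m²/(s³·A²)

Multiplying the contributions: [A] · [kg·m²/(s³·A²)]
Adding exponents of each base unit: kg: 1, m: 2, s: -3, A: -1
SI base units of voltage: kg·m²/(s³·A)

Answer: kg·m²/(s³·A)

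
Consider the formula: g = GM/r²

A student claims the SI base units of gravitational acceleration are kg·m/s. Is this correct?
Units of each symbol in g = GM/r²:
  G (gravitational constant): m³/(kg·s²)
  M (mass): kg
  r (distance): m  → to the power 2 in the denominator, contributes 1/m²

Multiplying the contributions: [m³/(kg·s²)] · [kg] · [1/m²]
Adding exponents of each base unit: m: 1, s: -2
SI base units of gravitational acceleration: m/s²

The claimed units kg·m/s (exponents kg: 1, m: 1, s: -1) do not match the derived units m/s² (exponents m: 1, s: -2), so the claim is incorrect.

Answer: No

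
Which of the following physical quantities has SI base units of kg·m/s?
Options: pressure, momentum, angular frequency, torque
Checking the SI base units of each option:
  pressure (P = F/A): kg/(m·s²)  ✗
  momentum (p = mv): kg·m/s  ✓ matches
  angular frequency (ω = 2πf): 1/s  ✗
  torque (τ = Fr): kg·m²/s²  ✗

Only momentum has units kg·m/s.

Answer: momentum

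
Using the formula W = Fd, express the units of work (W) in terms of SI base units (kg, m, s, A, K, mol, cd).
Units of each symbol in W = Fd:
  F (force): kg·m/s²
  d (displacement): m

Multiplying the contributions: [kg·m/s²] · [m]
Adding exponents of each base unit: kg: 1, m: 2, s: -2
SI base units of work: kg·m²/s²

Answer: kg·m²/s²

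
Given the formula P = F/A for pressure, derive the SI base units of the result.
Units of each symbol in P = F/A:
  F (force): kg·m/s²
  A (area): m²  → in the denominator, contributes 1/m²

Multiplying the contributions: [kg·m/s²] · [1/m²]
Adding exponents of each base unit: kg: 1, m: -1, s: -2
SI base units of pressure: kg/(m·s²)

Answer: kg/(m·s²)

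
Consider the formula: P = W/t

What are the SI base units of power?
Units of each symbol in P = W/t:
  W (work): kg·m²/s²
  t (time): s  → in the denominator, contributes 1/s

Multiplying the contributions: [kg·m²/s²] · [1/s]
Adding exponents of each base unit: kg: 1, m: 2, s: -3
SI base units of power: kg·m²/s³

Answer: kg·m²/s³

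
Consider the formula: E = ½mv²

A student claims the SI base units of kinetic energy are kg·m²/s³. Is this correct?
Units of each symbol in E = ½mv²:
  m (mass): kg
  v (speed): m/s  → to the power 2, contributes m²/s²
  The factor ½ is dimensionless.

Multiplying the contributions: [kg] · [m²/s²]
Adding exponents of each base unit: kg: 1, m: 2, s: -2
SI base units of kinetic energy: kg·m²/s²

The claimed units kg·m²/s³ (exponents kg: 1, m: 2, s: -3) do not match the derived units kg·m²/s² (exponents kg: 1, m: 2, s: -2), so the claim is incorrect.

Answer: No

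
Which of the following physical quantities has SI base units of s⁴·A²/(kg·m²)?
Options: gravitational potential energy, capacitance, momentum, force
Checking the SI base units of each option:
  gravitational potential energy (U = -GMm/r): kg·m²/s²  ✗
  capacitance (C = Q/V): s⁴·A²/(kg·m²)  ✓ matches
  momentum (p = mv): kg·m/s  ✗
  force (F = ma): kg·m/s²  ✗

Only capacitance has units s⁴·A²/(kg·m²).

Answer: capacitance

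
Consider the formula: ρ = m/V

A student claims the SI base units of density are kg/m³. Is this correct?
Units of each symbol in ρ = m/V:
  m (mass): kg
  V (volume): m³  → in the denominator, contributes 1/m³

Multiplying the contributions: [kg] · [1/m³]
Adding exponents of each base unit: kg: 1, m: -3
SI base units of density: kg/m³

The claimed units kg/m³ match the derived units, so the claim is correct.

Answer: Yes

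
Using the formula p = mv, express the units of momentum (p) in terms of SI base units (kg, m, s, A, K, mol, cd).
Units of each symbol in p = mv:
  m (mass): kg
  v (velocity): m/s

Multiplying the contributions: [kg] · [m/s]
Adding exponents of each base unit: kg: 1, m: 1, s: -1
SI base units of momentum: kg·m/s

Answer: kg·m/s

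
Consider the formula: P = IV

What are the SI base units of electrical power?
Units of each symbol in P = IV:
  I (current): A
  V (voltage, in volts): kg·m²/(s³·A)

Multiplying the contributions: [A] · [kg·m²/(s³·A)]
Adding exponents of each base unit: kg: 1, m: 2, s: -3
SI base units of electrical power: kg·m²/s³

Answer: kg·m²/s³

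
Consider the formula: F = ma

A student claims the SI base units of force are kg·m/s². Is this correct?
Units of each symbol in F = ma:
  m (mass): kg
  a (acceleration): m/s²

Multiplying the contributions: [kg] · [m/s²]
Adding exponents of each base unit: kg: 1, m: 1, s: -2
SI base units of force: kg·m/s²

The claimed units kg·m/s² match the derived units, so the claim is correct.

Answer: Yes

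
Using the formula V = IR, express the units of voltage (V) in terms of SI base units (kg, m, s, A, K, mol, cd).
Units of each symbol in V = IR:
  I (current): A
  R (resistance, in ohms): kg·m²/(s³·A²)

Multiplying the contributions: [A] · [kg·m²/(s³·A²)]
Adding exponents of each base unit: kg: 1, m: 2, s: -3, A: -1
SI base units of voltage: kg·m²/(s³·A)

Answer: kg·m²/(s³·A)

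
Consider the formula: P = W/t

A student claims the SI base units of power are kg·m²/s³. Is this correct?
Units of each symbol in P = W/t:
  W (work): kg·m²/s²
  t (time): s  → in the denominator, contributes 1/s

Multiplying the contributions: [kg·m²/s²] · [1/s]
Adding exponents of each base unit: kg: 1, m: 2, s: -3
SI base units of power: kg·m²/s³

The claimed units kg·m²/s³ match the derived units, so the claim is correct.

Answer: Yes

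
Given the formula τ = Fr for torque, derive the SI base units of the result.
Units of each symbol in τ = Fr:
  F (force): kg·m/s²
  r (lever arm): m

Multiplying the contributions: [kg·m/s²] · [m]
Adding exponents of each base unit: kg: 1, m: 2, s: -2
SI base units of torque: kg·m²/s²

Answer: kg·m²/s²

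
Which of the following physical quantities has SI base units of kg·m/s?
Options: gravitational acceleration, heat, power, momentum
Checking the SI base units of each option:
  gravitational acceleration (g = GM/r²): m/s²  ✗
  heat (Q = mcΔT): kg·m²/s²  ✗
  power (P = W/t): kg·m²/s³  ✗
  momentum (p = mv): kg·m/s  ✓ matches

Only momentum has units kg·m/s.

Answer: momentum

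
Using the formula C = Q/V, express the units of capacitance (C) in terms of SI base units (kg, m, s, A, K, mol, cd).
Units of each symbol in C = Q/V:
  Q (charge, in coulombs): s·A
  V (voltage, in volts): kg·m²/(s³·A)  → in the denominator, contributes s³·A/(kg·m²)

Multiplying the contributions: [s·A] · [s³·A/(kg·m²)]
Adding exponents of each base unit: kg: -1, m: -2, s: 4, A: 2
SI base units of capacitance: s⁴·A²/(kg·m²)

Answer: s⁴·A²/(kg·m²)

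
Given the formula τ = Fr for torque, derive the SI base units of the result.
Units of each symbol in τ = Fr:
  F (force): kg·m/s²
  r (lever arm): m

Multiplying the contributions: [kg·m/s²] · [m]
Adding exponents of each base unit: kg: 1, m: 2, s: -2
SI base units of torque: kg·m²/s²

Answer: kg·m²/s²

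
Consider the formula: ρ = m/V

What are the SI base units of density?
Units of each symbol in ρ = m/V:
  m (mass): kg
  V (volume): m³  → in the denominator, contributes 1/m³

Multiplying the contributions: [kg] · [1/m³]
Adding exponents of each base unit: kg: 1, m: -3
SI base units of density: kg/m³

Answer: kg/m³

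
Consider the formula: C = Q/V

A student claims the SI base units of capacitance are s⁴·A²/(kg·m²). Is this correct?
Units of each symbol in C = Q/V:
  Q (charge, in coulombs): s·A
  V (voltage, in volts): kg·m²/(s³·A)  → in the denominator, contributes s³·A/(kg·m²)

Multiplying the contributions: [s·A] · [s³·A/(kg·m²)]
Adding exponents of each base unit: kg: -1, m: -2, s: 4, A: 2
SI base units of capacitance: s⁴·A²/(kg·m²)

The claimed units s⁴·A²/(kg·m²) match the derived units, so the claim is correct.

Answer: Yes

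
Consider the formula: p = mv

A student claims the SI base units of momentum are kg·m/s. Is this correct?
Units of each symbol in p = mv:
  m (mass): kg
  v (velocity): m/s

Multiplying the contributions: [kg] · [m/s]
Adding exponents of each base unit: kg: 1, m: 1, s: -1
SI base units of momentum: kg·m/s

The claimed units kg·m/s match the derived units, so the claim is correct.

Answer: Yes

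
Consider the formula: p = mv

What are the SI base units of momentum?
Units of each symbol in p = mv:
  m (mass): kg
  v (velocity): m/s

Multiplying the contributions: [kg] · [m/s]
Adding exponents of each base unit: kg: 1, m: 1, s: -1
SI base units of momentum: kg·m/s

Answer: kg·m/s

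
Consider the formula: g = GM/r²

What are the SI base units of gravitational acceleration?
Units of each symbol in g = GM/r²:
  G (gravitational constant): m³/(kg·s²)
  M (mass): kg
  r (distance): m  → to the power 2 in the denominator, contributes 1/m²

Multiplying the contributions: [m³/(kg·s²)] · [kg] · [1/m²]
Adding exponents of each base unit: m: 1, s: -2
SI base units of gravitational acceleration: m/s²

Answer: m/s²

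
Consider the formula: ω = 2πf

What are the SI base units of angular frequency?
Units of each symbol in ω = 2πf:
  f (frequency): 1/s
  The factor 2π is dimensionless.

Multiplying the contributions: [1/s]
Adding exponents of each base unit: s: -1
SI base units of angular frequency: 1/s

Answer: 1/s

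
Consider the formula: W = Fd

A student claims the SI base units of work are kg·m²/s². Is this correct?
Units of each symbol in W = Fd:
  F (force): kg·m/s²
  d (displacement): m

Multiplying the contributions: [kg·m/s²] · [m]
Adding exponents of each base unit: kg: 1, m: 2, s: -2
SI base units of work: kg·m²/s²

The claimed units kg·m²/s² match the derived units, so the claim is correct.

Answer: Yes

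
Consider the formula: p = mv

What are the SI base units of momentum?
Units of each symbol in p = mv:
  m (mass): kg
  v (velocity): m/s

Multiplying the contributions: [kg] · [m/s]
Adding exponents of each base unit: kg: 1, m: 1, s: -1
SI base units of momentum: kg·m/s

Answer: kg·m/s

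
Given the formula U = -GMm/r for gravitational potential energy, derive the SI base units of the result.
Units of each symbol in U = -GMm/r:
  G (gravitational constant): m³/(kg·s²)
  M (mass): kg
  m (mass): kg
  r (distance): m  → in the denominator, contributes 1/m
  The minus sign does not affect the units.

Multiplying the contributions: [m³/(kg·s²)] · [kg] · [kg] · [1/m]
Adding exponents of each base unit: kg: 1, m: 2, s: -2
SI base units of gravitational potential energy: kg·m²/s²

Answer: kg·m²/s²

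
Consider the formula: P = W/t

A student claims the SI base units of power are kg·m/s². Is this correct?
Units of each symbol in P = W/t:
  W (work): kg·m²/s²
  t (time): s  → in the denominator, contributes 1/s

Multiplying the contributions: [kg·m²/s²] · [1/s]
Adding exponents of each base unit: kg: 1, m: 2, s: -3
SI base units of power: kg·m²/s³

The claimed units kg·m/s² (exponents kg: 1, m: 1, s: -2) do not match the derived units kg·m²/s³ (exponents kg: 1, m: 2, s: -3), so the claim is incorrect.

Answer: No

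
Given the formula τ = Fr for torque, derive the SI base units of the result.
Units of each symbol in τ = Fr:
  F (force): kg·m/s²
  r (lever arm): m

Multiplying the contributions: [kg·m/s²] · [m]
Adding exponents of each base unit: kg: 1, m: 2, s: -2
SI base units of torque: kg·m²/s²

Answer: kg·m²/s²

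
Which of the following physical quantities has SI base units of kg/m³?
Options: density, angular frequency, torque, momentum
Checking the SI base units of each option:
  density (ρ = m/V): kg/m³  ✓ matches
  angular frequency (ω = 2πf): 1/s  ✗
  torque (τ = Fr): kg·m²/s²  ✗
  momentum (p = mv): kg·m/s  ✗

Only density has units kg/m³.

Answer: density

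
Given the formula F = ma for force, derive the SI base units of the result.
Units of each symbol in F = ma:
  m (mass): kg
  a (acceleration): m/s²

Multiplying the contributions: [kg] · [m/s²]
Adding exponents of each base unit: kg: 1, m: 1, s: -2
SI base units of force: kg·m/s²

Answer: kg·m/s²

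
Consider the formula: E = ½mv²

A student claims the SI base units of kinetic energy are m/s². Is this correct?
Units of each symbol in E = ½mv²:
  m (mass): kg
  v (speed): m/s  → to the power 2, contributes m²/s²
  The factor ½ is dimensionless.

Multiplying the contributions: [kg] · [m²/s²]
Adding exponents of each base unit: kg: 1, m: 2, s: -2
SI base units of kinetic energy: kg·m²/s²

The claimed units m/s² (exponents m: 1, s: -2) do not match the derived units kg·m²/s² (exponents kg: 1, m: 2, s: -2), so the claim is incorrect.

Answer: No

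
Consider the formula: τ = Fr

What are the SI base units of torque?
Units of each symbol in τ = Fr:
  F (force): kg·m/s²
  r (lever arm): m

Multiplying the contributions: [kg·m/s²] · [m]
Adding exponents of each base unit: kg: 1, m: 2, s: -2
SI base units of torque: kg·m²/s²

Answer: kg·m²/s²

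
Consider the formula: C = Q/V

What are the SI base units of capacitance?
Units of each symbol in C = Q/V:
  Q (charge, in coulombs): s·A
  V (voltage, in volts): kg·m²/(s³·A)  → in the denominator, contributes s³·A/(kg·m²)

Multiplying the contributions: [s·A] · [s³·A/(kg·m²)]
Adding exponents of each base unit: kg: -1, m: -2, s: 4, A: 2
SI base units of capacitance: s⁴·A²/(kg·m²)

Answer: s⁴·A²/(kg·m²)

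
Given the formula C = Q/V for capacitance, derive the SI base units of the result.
Units of each symbol in C = Q/V:
  Q (charge, in coulombs): s·A
  V (voltage, in volts): kg·m²/(s³·A)  → in the denominator, contributes s³·A/(kg·m²)

Multiplying the contributions: [s·A] · [s³·A/(kg·m²)]
Adding exponents of each base unit: kg: -1, m: -2, s: 4, A: 2
SI base units of capacitance: s⁴·A²/(kg·m²)

Answer: s⁴·A²/(kg·m²)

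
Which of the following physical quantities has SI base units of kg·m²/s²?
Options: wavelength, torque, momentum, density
Checking the SI base units of each option:
  wavelength (λ = v/f): m  ✗
  torque (τ = Fr): kg·m²/s²  ✓ matches
  momentum (p = mv): kg·m/s  ✗
  density (ρ = m/V): kg/m³  ✗

Only torque has units kg·m²/s².

Answer: torque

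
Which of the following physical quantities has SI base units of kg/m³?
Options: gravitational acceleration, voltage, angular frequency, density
Checking the SI base units of each option:
  gravitational acceleration (g = GM/r²): m/s²  ✗
  voltage (V = IR): kg·m²/(s³·A)  ✗
  angular frequency (ω = 2πf): 1/s  ✗
  density (ρ = m/V): kg/m³  ✓ matches

Only density has units kg/m³.

Answer: density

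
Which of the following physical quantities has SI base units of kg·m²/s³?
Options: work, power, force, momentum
Checking the SI base units of each option:
  work (W = Fd): kg·m²/s²  ✗
  power (P = W/t): kg·m²/s³  ✓ matches
  force (F = ma): kg·m/s²  ✗
  momentum (p = mv): kg·m/s  ✗

Only power has units kg·m²/s³.

Answer: power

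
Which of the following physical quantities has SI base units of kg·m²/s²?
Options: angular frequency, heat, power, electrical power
Checking the SI base units of each option:
  angular frequency (ω = 2πf): 1/s  ✗
  heat (Q = mcΔT): kg·m²/s²  ✓ matches
  power (P = W/t): kg·m²/s³  ✗
  electrical power (P = IV): kg·m²/s³  ✗

Only heat has units kg·m²/s².

Answer: heat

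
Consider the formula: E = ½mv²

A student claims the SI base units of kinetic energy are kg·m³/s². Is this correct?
Units of each symbol in E = ½mv²:
  m (mass): kg
  v (speed): m/s  → to the power 2, contributes m²/s²
  The factor ½ is dimensionless.

Multiplying the contributions: [kg] · [m²/s²]
Adding exponents of each base unit: kg: 1, m: 2, s: -2
SI base units of kinetic energy: kg·m²/s²

The claimed units kg·m³/s² (exponents kg: 1, m: 3, s: -2) do not match the derived units kg·m²/s² (exponents kg: 1, m: 2, s: -2), so the claim is incorrect.

Answer: No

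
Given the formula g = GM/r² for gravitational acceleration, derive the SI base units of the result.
Units of each symbol in g = GM/r²:
  G (gravitational constant): m³/(kg·s²)
  M (mass): kg
  r (distance): m  → to the power 2 in the denominator, contributes 1/m²

Multiplying the contributions: [m³/(kg·s²)] · [kg] · [1/m²]
Adding exponents of each base unit: m: 1, s: -2
SI base units of gravitational acceleration: m/s²

Answer: m/s²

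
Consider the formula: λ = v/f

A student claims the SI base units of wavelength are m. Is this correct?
Units of each symbol in λ = v/f:
  v (wave speed): m/s
  f (frequency): 1/s  → in the denominator, contributes s

Multiplying the contributions: [m/s] · [s]
Adding exponents of each base unit: m: 1
SI base units of wavelength: m

The claimed units m match the derived units, so the claim is correct.

Answer: Yes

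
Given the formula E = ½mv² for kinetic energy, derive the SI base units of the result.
Units of each symbol in E = ½mv²:
  m (mass): kg
  v (speed): m/s  → to the power 2, contributes m²/s²
  The factor ½ is dimensionless.

Multiplying the contributions: [kg] · [m²/s²]
Adding exponents of each base unit: kg: 1, m: 2, s: -2
SI base units of kinetic energy: kg·m²/s²

Answer: kg·m²/s²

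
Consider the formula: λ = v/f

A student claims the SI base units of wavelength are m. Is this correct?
Units of each symbol in λ = v/f:
  v (wave speed): m/s
  f (frequency): 1/s  → in the denominator, contributes s

Multiplying the contributions: [m/s] · [s]
Adding exponents of each base unit: m: 1
SI base units of wavelength: m

The claimed units m match the derived units, so the claim is correct.

Answer: Yes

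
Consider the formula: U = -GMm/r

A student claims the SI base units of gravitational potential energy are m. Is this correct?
Units of each symbol in U = -GMm/r:
  G (gravitational constant): m³/(kg·s²)
  M (mass): kg
  m (mass): kg
  r (distance): m  → in the denominator, contributes 1/m
  The minus sign does not affect the units.

Multiplying the contributions: [m³/(kg·s²)] · [kg] · [kg] · [1/m]
Adding exponents of each base unit: kg: 1, m: 2, s: -2
SI base units of gravitational potential energy: kg·m²/s²

The claimed units m (exponents m: 1) do not match the derived units kg·m²/s² (exponents kg: 1, m: 2, s: -2), so the claim is incorrect.

Answer: No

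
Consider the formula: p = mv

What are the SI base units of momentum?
Units of each symbol in p = mv:
  m (mass): kg
  v (velocity): m/s

Multiplying the contributions: [kg] · [m/s]
Adding exponents of each base unit: kg: 1, m: 1, s: -1
SI base units of momentum: kg·m/s

Answer: kg·m/s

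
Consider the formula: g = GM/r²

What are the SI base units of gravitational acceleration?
Units of each symbol in g = GM/r²:
  G (gravitational constant): m³/(kg·s²)
  M (mass): kg
  r (distance): m  → to the power 2 in the denominator, contributes 1/m²

Multiplying the contributions: [m³/(kg·s²)] · [kg] · [1/m²]
Adding exponents of each base unit: m: 1, s: -2
SI base units of gravitational acceleration: m/s²

Answer: m/s²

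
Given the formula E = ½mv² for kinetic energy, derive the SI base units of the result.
Units of each symbol in E = ½mv²:
  m (mass): kg
  v (speed): m/s  → to the power 2, contributes m²/s²
  The factor ½ is dimensionless.

Multiplying the contributions: [kg] · [m²/s²]
Adding exponents of each base unit: kg: 1, m: 2, s: -2
SI base units of kinetic energy: kg·m²/s²

Answer: kg·m²/s²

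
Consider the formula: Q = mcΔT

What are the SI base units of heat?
Units of each symbol in Q = mcΔT:
  m (mass): kg
  c (specific heat capacity, in J/(kg·K)): m²/(s²·K)
  ΔT (temperature change): K

Multiplying the contributions: [kg] · [m²/(s²·K)] · [K]
Adding exponents of each base unit: kg: 1, m: 2, s: -2
SI base units of heat: kg·m²/s²

Answer: kg·m²/s²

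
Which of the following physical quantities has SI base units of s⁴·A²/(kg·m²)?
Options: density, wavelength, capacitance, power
Checking the SI base units of each option:
  density (ρ = m/V): kg/m³  ✗
  wavelength (λ = v/f): m  ✗
  capacitance (C = Q/V): s⁴·A²/(kg·m²)  ✓ matches
  power (P = W/t): kg·m²/s³  ✗

Only capacitance has units s⁴·A²/(kg·m²).

Answer: capacitance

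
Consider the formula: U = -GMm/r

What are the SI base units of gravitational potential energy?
Units of each symbol in U = -GMm/r:
  G (gravitational constant): m³/(kg·s²)
  M (mass): kg
  m (mass): kg
  r (distance): m  → in the denominator, contributes 1/m
  The minus sign does not affect the units.

Multiplying the contributions: [m³/(kg·s²)] · [kg] · [kg] · [1/m]
Adding exponents of each base unit: kg: 1, m: 2, s: -2
SI base units of gravitational potential energy: kg·m²/s²

Answer: kg·m²/s²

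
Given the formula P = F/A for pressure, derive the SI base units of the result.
Units of each symbol in P = F/A:
  F (force): kg·m/s²
  A (area): m²  → in the denominator, contributes 1/m²

Multiplying the contributions: [kg·m/s²] · [1/m²]
Adding exponents of each base unit: kg: 1, m: -1, s: -2
SI base units of pressure: kg/(m·s²)

Answer: kg/(m·s²)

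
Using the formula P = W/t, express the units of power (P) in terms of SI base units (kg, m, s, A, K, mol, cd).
Units of each symbol in P = W/t:
  W (work): kg·m²/s²
  t (time): s  → in the denominator, contributes 1/s

Multiplying the contributions: [kg·m²/s²] · [1/s]
Adding exponents of each base unit: kg: 1, m: 2, s: -3
SI base units of power: kg·m²/s³

Answer: kg·m²/s³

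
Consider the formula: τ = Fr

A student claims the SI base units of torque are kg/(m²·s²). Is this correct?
Units of each symbol in τ = Fr:
  F (force): kg·m/s²
  r (lever arm): m

Multiplying the contributions: [kg·m/s²] · [m]
Adding exponents of each base unit: kg: 1, m: 2, s: -2
SI base units of torque: kg·m²/s²

The claimed units kg/(m²·s²) (exponents kg: 1, m: -2, s: -2) do not match the derived units kg·m²/s² (exponents kg: 1, m: 2, s: -2), so the claim is incorrect.

Answer: No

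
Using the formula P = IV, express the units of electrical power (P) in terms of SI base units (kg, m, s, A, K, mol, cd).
Units of each symbol in P = IV:
  I (current): A
  V (voltage, in volts): kg·m²/(s³·A)

Multiplying the contributions: [A] · [kg·m²/(s³·A)]
Adding exponents of each base unit: kg: 1, m: 2, s: -3
SI base units of electrical power: kg·m²/s³

Answer: kg·m²/s³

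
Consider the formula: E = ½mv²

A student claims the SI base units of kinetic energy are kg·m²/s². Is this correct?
Units of each symbol in E = ½mv²:
  m (mass): kg
  v (speed): m/s  → to the power 2, contributes m²/s²
  The factor ½ is dimensionless.

Multiplying the contributions: [kg] · [m²/s²]
Adding exponents of each base unit: kg: 1, m: 2, s: -2
SI base units of kinetic energy: kg·m²/s²

The claimed units kg·m²/s² match the derived units, so the claim is correct.

Answer: Yes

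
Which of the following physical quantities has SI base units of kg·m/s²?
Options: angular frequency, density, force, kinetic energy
Checking the SI base units of each option:
  angular frequency (ω = 2πf): 1/s  ✗
  density (ρ = m/V): kg/m³  ✗
  force (F = ma): kg·m/s²  ✓ matches
  kinetic energy (E = ½mv²): kg·m²/s²  ✗

Only force has units kg·m/s².

Answer: force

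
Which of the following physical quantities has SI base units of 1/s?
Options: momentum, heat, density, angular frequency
Checking the SI base units of each option:
  momentum (p = mv): kg·m/s  ✗
  heat (Q = mcΔT): kg·m²/s²  ✗
  density (ρ = m/V): kg/m³  ✗
  angular frequency (ω = 2πf): 1/s  ✓ matches

Only angular frequency has units 1/s.

Answer: angular frequency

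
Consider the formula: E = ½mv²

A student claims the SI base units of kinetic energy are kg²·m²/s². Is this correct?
Units of each symbol in E = ½mv²:
  m (mass): kg
  v (speed): m/s  → to the power 2, contributes m²/s²
  The factor ½ is dimensionless.

Multiplying the contributions: [kg] · [m²/s²]
Adding exponents of each base unit: kg: 1, m: 2, s: -2
SI base units of kinetic energy: kg·m²/s²

The claimed units kg²·m²/s² (exponents kg: 2, m: 2, s: -2) do not match the derived units kg·m²/s² (exponents kg: 1, m: 2, s: -2), so the claim is incorrect.

Answer: No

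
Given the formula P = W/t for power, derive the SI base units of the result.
Units of each symbol in P = W/t:
  W (work): kg·m²/s²
  t (time): s  → in the denominator, contributes 1/s

Multiplying the contributions: [kg·m²/s²] · [1/s]
Adding exponents of each base unit: kg: 1, m: 2, s: -3
SI base units of power: kg·m²/s³

Answer: kg·m²/s³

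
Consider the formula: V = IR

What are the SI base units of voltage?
Units of each symbol in V = IR:
  I (current): A
  R (resistance, in ohms): kg·m²/(s³·A²)

Multiplying the contributions: [A] · [kg·m²/(s³·A²)]
Adding exponents of each base unit: kg: 1, m: 2, s: -3, A: -1
SI base units of voltage: kg·m²/(s³·A)

Answer: kg·m²/(s³·A)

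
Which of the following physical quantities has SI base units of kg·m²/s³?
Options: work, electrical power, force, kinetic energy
Checking the SI base units of each option:
  work (W = Fd): kg·m²/s²  ✗
  electrical power (P = IV): kg·m²/s³  ✓ matches
  force (F = ma): kg·m/s²  ✗
  kinetic energy (E = ½mv²): kg·m²/s²  ✗

Only electrical power has units kg·m²/s³.

Answer: electrical power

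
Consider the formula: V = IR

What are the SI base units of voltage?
Units of each symbol in V = IR:
  I (current): A
  R (resistance, in ohms): kg·m²/(s³·A²)

Multiplying the contributions: [A] · [kg·m²/(s³·A²)]
Adding exponents of each base unit: kg: 1, m: 2, s: -3, A: -1
SI base units of voltage: kg·m²/(s³·A)

Answer: kg·m²/(s³·A)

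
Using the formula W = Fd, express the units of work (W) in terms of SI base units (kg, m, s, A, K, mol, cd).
Units of each symbol in W = Fd:
  F (force): kg·m/s²
  d (displacement): m

Multiplying the contributions: [kg·m/s²] · [m]
Adding exponents of each base unit: kg: 1, m: 2, s: -2
SI base units of work: kg·m²/s²

Answer: kg·m²/s²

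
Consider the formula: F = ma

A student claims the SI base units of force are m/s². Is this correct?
Units of each symbol in F = ma:
  m (mass): kg
  a (acceleration): m/s²

Multiplying the contributions: [kg] · [m/s²]
Adding exponents of each base unit: kg: 1, m: 1, s: -2
SI base units of force: kg·m/s²

The claimed units m/s² (exponents m: 1, s: -2) do not match the derived units kg·m/s² (exponents kg: 1, m: 1, s: -2), so the claim is incorrect.

Answer: No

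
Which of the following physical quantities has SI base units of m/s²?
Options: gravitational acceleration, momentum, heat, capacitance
Checking the SI base units of each option:
  gravitational acceleration (g = GM/r²): m/s²  ✓ matches
  momentum (p = mv): kg·m/s  ✗
  heat (Q = mcΔT): kg·m²/s²  ✗
  capacitance (C = Q/V): s⁴·A²/(kg·m²)  ✗

Only gravitational acceleration has units m/s².

Answer: gravitational acceleration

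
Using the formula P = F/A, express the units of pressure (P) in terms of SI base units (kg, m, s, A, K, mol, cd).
Units of each symbol in P = F/A:
  F (force): kg·m/s²
  A (area): m²  → in the denominator, contributes 1/m²

Multiplying the contributions: [kg·m/s²] · [1/m²]
Adding exponents of each base unit: kg: 1, m: -1, s: -2
SI base units of pressure: kg/(m·s²)

Answer: kg/(m·s²)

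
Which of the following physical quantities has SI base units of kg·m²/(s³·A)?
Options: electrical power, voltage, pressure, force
Checking the SI base units of each option:
  electrical power (P = IV): kg·m²/s³  ✗
  voltage (V = IR): kg·m²/(s³·A)  ✓ matches
  pressure (P = F/A): kg/(m·s²)  ✗
  force (F = ma): kg·m/s²  ✗

Only voltage has units kg·m²/(s³·A).

Answer: voltage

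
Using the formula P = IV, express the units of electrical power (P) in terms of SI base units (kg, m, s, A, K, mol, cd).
Units of each symbol in P = IV:
  I (current): A
  V (voltage, in volts): kg·m²/(s³·A)

Multiplying the contributions: [A] · [kg·m²/(s³·A)]
Adding exponents of each base unit: kg: 1, m: 2, s: -3
SI base units of electrical power: kg·m²/s³

Answer: kg·m²/s³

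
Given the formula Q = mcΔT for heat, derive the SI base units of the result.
Units of each symbol in Q = mcΔT:
  m (mass): kg
  c (specific heat capacity, in J/(kg·K)): m²/(s²·K)
  ΔT (temperature change): K

Multiplying the contributions: [kg] · [m²/(s²·K)] · [K]
Adding exponents of each base unit: kg: 1, m: 2, s: -2
SI base units of heat: kg·m²/s²

Answer: kg·m²/s²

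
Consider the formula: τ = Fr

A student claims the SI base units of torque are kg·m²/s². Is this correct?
Units of each symbol in τ = Fr:
  F (force): kg·m/s²
  r (lever arm): m

Multiplying the contributions: [kg·m/s²] · [m]
Adding exponents of each base unit: kg: 1, m: 2, s: -2
SI base units of torque: kg·m²/s²

The claimed units kg·m²/s² match the derived units, so the claim is correct.

Answer: Yes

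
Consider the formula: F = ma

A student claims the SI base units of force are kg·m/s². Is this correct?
Units of each symbol in F = ma:
  m (mass): kg
  a (acceleration): m/s²

Multiplying the contributions: [kg] · [m/s²]
Adding exponents of each base unit: kg: 1, m: 1, s: -2
SI base units of force: kg·m/s²

The claimed units kg·m/s² match the derived units, so the claim is correct.

Answer: Yes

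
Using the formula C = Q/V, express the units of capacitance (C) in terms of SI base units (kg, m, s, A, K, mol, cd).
Units of each symbol in C = Q/V:
  Q (charge, in coulombs): s·A
  V (voltage, in volts): kg·m²/(s³·A)  → in the denominator, contributes s³·A/(kg·m²)

Multiplying the contributions: [s·A] · [s³·A/(kg·m²)]
Adding exponents of each base unit: kg: -1, m: -2, s: 4, A: 2
SI base units of capacitance: s⁴·A²/(kg·m²)

Answer: s⁴·A²/(kg·m²)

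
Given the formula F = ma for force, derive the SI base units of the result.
Units of each symbol in F = ma:
  m (mass): kg
  a (acceleration): m/s²

Multiplying the contributions: [kg] · [m/s²]
Adding exponents of each base unit: kg: 1, m: 1, s: -2
SI base units of force: kg·m/s²

Answer: kg·m/s²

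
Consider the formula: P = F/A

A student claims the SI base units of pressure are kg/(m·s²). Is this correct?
Units of each symbol in P = F/A:
  F (force): kg·m/s²
  A (area): m²  → in the denominator, contributes 1/m²

Multiplying the contributions: [kg·m/s²] · [1/m²]
Adding exponents of each base unit: kg: 1, m: -1, s: -2
SI base units of pressure: kg/(m·s²)

The claimed units kg/(m·s²) match the derived units, so the claim is correct.

Answer: Yes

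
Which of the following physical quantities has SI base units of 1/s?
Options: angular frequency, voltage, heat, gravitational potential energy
Checking the SI base units of each option:
  angular frequency (ω = 2πf): 1/s  ✓ matches
  voltage (V = IR): kg·m²/(s³·A)  ✗
  heat (Q = mcΔT): kg·m²/s²  ✗
  gravitational potential energy (U = -GMm/r): kg·m²/s²  ✗

Only angular frequency has units 1/s.

Answer: angular frequency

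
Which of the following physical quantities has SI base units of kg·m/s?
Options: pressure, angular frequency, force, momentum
Checking the SI base units of each option:
  pressure (P = F/A): kg/(m·s²)  ✗
  angular frequency (ω = 2πf): 1/s  ✗
  force (F = ma): kg·m/s²  ✗
  momentum (p = mv): kg·m/s  ✓ matches

Only momentum has units kg·m/s.

Answer: momentum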